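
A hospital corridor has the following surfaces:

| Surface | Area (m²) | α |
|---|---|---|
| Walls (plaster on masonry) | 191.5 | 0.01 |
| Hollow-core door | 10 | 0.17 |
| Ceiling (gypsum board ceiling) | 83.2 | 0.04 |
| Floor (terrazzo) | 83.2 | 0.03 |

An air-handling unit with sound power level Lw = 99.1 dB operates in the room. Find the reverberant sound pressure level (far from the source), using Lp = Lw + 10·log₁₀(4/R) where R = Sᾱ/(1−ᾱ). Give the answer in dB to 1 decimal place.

A = 9.439 sabins; S = 367.9 m².
ᾱ = 9.439/367.9 = 0.0257; R = Sᾱ/(1−ᾱ) = 9.439/(1−0.0257) = 9.688 m².
Lp = Lw + 10 log₁₀(4/R) = 99.1 -3.84 = 95.3 dB.

95.3 dB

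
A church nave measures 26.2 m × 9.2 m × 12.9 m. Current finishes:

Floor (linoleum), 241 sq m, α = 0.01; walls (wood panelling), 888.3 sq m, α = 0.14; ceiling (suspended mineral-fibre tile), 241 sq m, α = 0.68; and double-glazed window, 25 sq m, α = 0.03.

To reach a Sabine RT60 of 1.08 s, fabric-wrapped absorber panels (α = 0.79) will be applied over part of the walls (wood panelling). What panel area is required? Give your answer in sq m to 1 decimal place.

Equivalent absorption area: A₁ = 241×0.01 + 888.3×0.14 + 241×0.68 + 25×0.03 = 291.402 sq m.
V = 3109.416 m³. Target absorption A₂ = 0.161 × 3109.416 / 1.08 = 463.533 sabins.
ΔA needed = 463.533 − 291.402 = 172.131 sabins.
Net gain per sq m: Δα = 0.79 − 0.14 = 0.65.
Area = ΔA/Δα = 172.131/0.65 = 264.8 sq m.

264.8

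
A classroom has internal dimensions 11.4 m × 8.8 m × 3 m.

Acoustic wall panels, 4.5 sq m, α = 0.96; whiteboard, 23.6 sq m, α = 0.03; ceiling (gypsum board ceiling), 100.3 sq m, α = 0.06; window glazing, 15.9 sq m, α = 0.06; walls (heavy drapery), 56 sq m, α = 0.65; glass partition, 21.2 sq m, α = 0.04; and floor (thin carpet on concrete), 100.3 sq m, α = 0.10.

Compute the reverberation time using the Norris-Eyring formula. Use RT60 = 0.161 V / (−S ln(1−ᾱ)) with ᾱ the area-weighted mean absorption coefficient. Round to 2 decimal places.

0.74 sec

S = Σ Sᵢ = 321.8 sq m.
Σ(Sᵢαᵢ) = 4.5×0.96 + 23.6×0.03 + 100.3×0.06 + 15.9×0.06 + 56×0.65 + 21.2×0.04 + 100.3×0.10 = 59.278.
Mean coefficient ᾱ = A/S = 0.1842.
Eyring denominator: −S ln(1−ᾱ) = 65.514.
V = 11.4 × 8.8 × 3 = 300.96 m³.
RT60 = 0.161 × 300.96 / 65.514 = 0.74 s.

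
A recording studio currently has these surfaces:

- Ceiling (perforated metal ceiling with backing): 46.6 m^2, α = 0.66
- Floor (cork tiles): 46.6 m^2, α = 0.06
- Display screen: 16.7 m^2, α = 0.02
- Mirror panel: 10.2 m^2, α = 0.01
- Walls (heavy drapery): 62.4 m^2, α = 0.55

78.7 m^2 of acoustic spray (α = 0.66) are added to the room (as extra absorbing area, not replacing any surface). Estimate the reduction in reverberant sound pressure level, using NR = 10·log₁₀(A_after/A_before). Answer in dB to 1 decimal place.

Equivalent absorption area: A_before = 46.6*0.66 + 46.6*0.06 + 16.7*0.02 + 10.2*0.01 + 62.4*0.55 = 68.308 m^2.
Treatment contributes 78.7·0.66 = 51.942 sabins.
A_after = 68.308 + 51.942 = 120.250 sabins.
NR = 10·log₁₀(120.250/68.308) = 2.5 dB.

2.5 dB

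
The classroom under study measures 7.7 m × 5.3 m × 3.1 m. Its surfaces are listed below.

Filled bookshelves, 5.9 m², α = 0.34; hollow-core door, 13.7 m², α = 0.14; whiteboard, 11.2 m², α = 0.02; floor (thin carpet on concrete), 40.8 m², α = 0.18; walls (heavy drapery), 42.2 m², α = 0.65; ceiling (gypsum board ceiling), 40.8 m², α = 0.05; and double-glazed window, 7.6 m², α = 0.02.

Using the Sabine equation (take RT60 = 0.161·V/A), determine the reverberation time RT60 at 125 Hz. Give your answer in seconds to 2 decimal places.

Total absorption A = 5.9·0.34 + 13.7·0.14 + 11.2·0.02 + 40.8·0.18 + 42.2·0.65 + 40.8·0.05 + 7.6·0.02
  = 2.006 + 1.918 + 0.224 + 7.344 + 27.430 + 2.040 + 0.152 = 41.114 m² sabins.
Volume V = 7.7 × 5.3 × 3.1 = 126.511 m³.
Sabine: RT60 = 0.161 × 126.511 / 41.114 = 0.50 s.

0.50 s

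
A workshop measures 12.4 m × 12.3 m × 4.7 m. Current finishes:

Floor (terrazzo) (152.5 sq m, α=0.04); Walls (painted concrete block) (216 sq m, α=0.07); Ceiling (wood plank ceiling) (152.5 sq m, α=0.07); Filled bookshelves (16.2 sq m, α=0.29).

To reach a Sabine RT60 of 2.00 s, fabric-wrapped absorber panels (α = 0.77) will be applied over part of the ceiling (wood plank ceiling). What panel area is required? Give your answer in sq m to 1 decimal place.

30.2

Equivalent absorption area: A₁ = 152.5·0.04 + 216·0.07 + 152.5·0.07 + 16.2·0.29 = 36.593 sq m.
Required A₂ = 0.161·716.844/2.00 = 57.706 sabins.
ΔA needed = 57.706 − 36.593 = 21.113 sabins.
Net gain per sq m: Δα = 0.77 − 0.07 = 0.70.
Panel area = 21.113 / 0.70 = 30.2 sq m.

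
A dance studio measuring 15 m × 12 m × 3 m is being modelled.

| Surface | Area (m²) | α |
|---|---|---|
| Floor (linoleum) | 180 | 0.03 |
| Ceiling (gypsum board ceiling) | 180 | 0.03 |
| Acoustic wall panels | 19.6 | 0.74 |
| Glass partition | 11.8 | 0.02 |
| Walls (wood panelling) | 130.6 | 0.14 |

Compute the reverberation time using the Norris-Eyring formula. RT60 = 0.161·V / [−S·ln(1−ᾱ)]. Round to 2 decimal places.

S = Σ Sᵢ = 522.0 m².
Absorption A = 180·0.03 + 180·0.03 + 19.6·0.74 + 11.8·0.02 + 130.6·0.14 = 43.824 sabins.
Mean coefficient ᾱ = A/S = 0.0840.
Eyring denominator: −S ln(1−ᾱ) = 45.800.
V = 15 × 12 × 3 = 540 m³.
RT60 = 0.161 × 540 / 45.800 = 1.90 s.

1.90 seconds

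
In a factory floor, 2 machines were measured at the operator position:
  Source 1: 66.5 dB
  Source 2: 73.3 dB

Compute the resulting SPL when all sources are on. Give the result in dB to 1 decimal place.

Sum in the linear (power) domain: Σ 10^(Lᵢ/10) = 10^(66.5/10) + 10^(73.3/10) = 2.585e+07.
L_total = 10·log₁₀(2.585e+07) = 74.1 dB.

74.1 dB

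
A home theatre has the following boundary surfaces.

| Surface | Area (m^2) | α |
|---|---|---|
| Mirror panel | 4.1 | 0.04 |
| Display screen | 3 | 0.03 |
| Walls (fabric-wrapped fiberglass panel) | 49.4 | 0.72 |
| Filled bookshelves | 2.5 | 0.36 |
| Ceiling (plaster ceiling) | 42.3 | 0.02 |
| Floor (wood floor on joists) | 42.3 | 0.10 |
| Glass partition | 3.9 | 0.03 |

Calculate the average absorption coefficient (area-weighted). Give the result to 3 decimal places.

Total surface area S = 147.5 m^2.
A = 4.1×0.04 + 3×0.03 + 49.4×0.72 + 2.5×0.36 + 42.3×0.02 + 42.3×0.10 + 3.9×0.03 = 41.915 sabins.
ᾱ = A/S = 0.284.

0.284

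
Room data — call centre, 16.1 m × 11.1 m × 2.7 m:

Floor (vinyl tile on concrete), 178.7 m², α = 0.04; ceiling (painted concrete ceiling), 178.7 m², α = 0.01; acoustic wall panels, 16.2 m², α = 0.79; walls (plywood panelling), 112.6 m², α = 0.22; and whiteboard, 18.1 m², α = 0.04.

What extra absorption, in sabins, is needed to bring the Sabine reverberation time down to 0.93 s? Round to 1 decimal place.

Equivalent absorption area: A₁ = 178.7*0.04 + 178.7*0.01 + 16.2*0.79 + 112.6*0.22 + 18.1*0.04 = 47.229 m².
Target A₂ = 0.161·482.517/0.93 = 83.533 sabins (V = 482.517 m³).
Additional absorption ΔA = 83.533 − 47.229 = 36.3 sabins.

36.3 sabins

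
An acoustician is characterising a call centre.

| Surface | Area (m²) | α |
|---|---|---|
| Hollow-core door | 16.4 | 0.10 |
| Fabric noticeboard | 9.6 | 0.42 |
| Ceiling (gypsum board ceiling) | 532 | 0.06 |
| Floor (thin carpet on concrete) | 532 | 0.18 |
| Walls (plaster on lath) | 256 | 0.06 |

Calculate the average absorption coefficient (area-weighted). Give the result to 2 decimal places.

0.11

S = Σ Sᵢ = 16.4 + 9.6 + 532 + 532 + 256 = 1346.0 m².
Weighted sum Σ Sα = 148.712.
ᾱ = A/S = 0.11.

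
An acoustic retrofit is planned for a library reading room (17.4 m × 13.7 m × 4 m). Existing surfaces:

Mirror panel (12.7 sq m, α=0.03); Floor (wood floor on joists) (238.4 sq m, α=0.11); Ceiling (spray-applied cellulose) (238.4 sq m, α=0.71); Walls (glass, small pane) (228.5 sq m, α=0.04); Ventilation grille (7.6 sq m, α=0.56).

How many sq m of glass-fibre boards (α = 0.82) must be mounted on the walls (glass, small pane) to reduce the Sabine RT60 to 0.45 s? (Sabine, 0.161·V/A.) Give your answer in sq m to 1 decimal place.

Summing Sᵢαᵢ: 0.381 + 26.224 + 169.264 + 9.140 + 4.256 → A₁ = 209.265 sabins.
Required A₂ = 0.161·953.52/0.45 = 341.148 sabins.
ΔA needed = 341.148 − 209.265 = 131.883 sabins.
Each sq m of panel replacing the walls (glass, small pane) adds (0.82 − 0.04) = 0.78 sabins.
Area = ΔA/Δα = 131.883/0.78 = 169.1 sq m.

169.1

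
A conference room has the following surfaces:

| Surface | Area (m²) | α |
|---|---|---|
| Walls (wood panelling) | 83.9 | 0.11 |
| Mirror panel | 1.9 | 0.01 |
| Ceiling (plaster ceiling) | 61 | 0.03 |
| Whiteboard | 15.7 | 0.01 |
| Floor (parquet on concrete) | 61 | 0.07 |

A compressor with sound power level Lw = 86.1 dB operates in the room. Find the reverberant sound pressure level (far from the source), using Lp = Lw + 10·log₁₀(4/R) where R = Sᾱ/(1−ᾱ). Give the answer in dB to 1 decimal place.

79.9 dB

A = 15.505 sabins; S = 223.5 m².
ᾱ = 0.0694, so room constant R = A/(1−ᾱ) = 16.661 m².
Lp = Lw + 10 log₁₀(4/R) = 86.1 -6.20 = 79.9 dB.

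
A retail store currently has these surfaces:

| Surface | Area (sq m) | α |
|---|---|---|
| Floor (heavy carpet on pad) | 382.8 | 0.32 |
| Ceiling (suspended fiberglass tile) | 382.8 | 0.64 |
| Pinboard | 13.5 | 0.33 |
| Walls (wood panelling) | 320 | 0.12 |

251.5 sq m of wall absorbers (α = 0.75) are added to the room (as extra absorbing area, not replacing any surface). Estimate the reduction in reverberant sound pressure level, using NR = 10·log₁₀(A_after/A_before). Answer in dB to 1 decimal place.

1.6 dB

Total absorption A_before = 382.8*0.32 + 382.8*0.64 + 13.5*0.33 + 320*0.12
  = 122.496 + 244.992 + 4.455 + 38.400 = 410.343 sq m sabins.
Treatment contributes 251.5·0.75 = 188.625 sabins.
New total A_after = 598.968 sabins.
Reduction = 10 log₁₀(A_after/A_before) = 10 log₁₀(1.4597) = 1.6 dB.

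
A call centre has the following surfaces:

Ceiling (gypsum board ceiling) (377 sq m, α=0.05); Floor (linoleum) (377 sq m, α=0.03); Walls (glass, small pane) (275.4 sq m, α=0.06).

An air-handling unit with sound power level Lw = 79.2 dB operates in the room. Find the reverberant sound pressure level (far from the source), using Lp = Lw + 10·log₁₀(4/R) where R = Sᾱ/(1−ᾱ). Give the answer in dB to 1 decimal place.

Σ(Sᵢαᵢ) = 377·0.05 + 377·0.03 + 275.4·0.06 = 46.684; total area S = 1029.4 sq m.
ᾱ = 0.0454, so room constant R = A/(1−ᾱ) = 48.904 sq m.
Lp = 79.2 + 10·log₁₀(4/48.904) = 79.2 + (-10.87) = 68.3 dB.

68.3 dB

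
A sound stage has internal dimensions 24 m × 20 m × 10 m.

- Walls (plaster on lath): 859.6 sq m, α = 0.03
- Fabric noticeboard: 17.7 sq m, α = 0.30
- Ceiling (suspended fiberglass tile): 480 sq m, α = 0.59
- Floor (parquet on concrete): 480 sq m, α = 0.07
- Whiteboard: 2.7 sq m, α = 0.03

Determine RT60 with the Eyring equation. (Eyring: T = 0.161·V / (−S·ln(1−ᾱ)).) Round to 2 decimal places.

Total surface area S = 859.6 + 17.7 + 480 + 480 + 2.7 = 1840.0 sq m.
Σ(Sᵢαᵢ) = 859.6·0.03 + 17.7·0.30 + 480·0.59 + 480·0.07 + 2.7·0.03 = 347.979.
Mean coefficient ᾱ = A/S = 0.1891.
Eyring denominator: −S ln(1−ᾱ) = 385.683.
V = 24 × 20 × 10 = 4800 m³.
T = 0.161·V/[−S·ln(1−ᾱ)] = 0.161·4800/385.683 = 2.00 s.

2.00 seconds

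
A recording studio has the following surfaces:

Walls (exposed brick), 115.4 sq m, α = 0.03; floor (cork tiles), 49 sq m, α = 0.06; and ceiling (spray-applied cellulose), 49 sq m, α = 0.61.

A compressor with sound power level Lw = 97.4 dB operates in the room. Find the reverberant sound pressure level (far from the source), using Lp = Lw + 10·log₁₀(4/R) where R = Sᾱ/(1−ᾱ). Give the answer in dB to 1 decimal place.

A = 36.292 sabins; S = 213.4 sq m.
ᾱ = 36.292/213.4 = 0.1701; R = Sᾱ/(1−ᾱ) = 36.292/(1−0.1701) = 43.731 sq m.
Lp = Lw + 10 log₁₀(4/R) = 97.4 -10.39 = 87.0 dB.

87.0 dB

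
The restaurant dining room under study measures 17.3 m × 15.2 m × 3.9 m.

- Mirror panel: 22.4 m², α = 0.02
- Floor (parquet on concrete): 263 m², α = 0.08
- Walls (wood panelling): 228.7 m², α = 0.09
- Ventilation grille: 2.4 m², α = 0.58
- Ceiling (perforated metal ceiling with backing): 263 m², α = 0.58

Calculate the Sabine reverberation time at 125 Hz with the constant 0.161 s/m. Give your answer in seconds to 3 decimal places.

Total absorption A = 22.4*0.02 + 263*0.08 + 228.7*0.09 + 2.4*0.58 + 263*0.58
  = 0.448 + 21.040 + 20.583 + 1.392 + 152.540 = 196.003 m² sabins.
Volume V = 17.3 × 15.2 × 3.9 = 1025.544 m³.
T = 0.161 V/A = 0.161·1025.544/196.003 = 0.842 s.

0.842 s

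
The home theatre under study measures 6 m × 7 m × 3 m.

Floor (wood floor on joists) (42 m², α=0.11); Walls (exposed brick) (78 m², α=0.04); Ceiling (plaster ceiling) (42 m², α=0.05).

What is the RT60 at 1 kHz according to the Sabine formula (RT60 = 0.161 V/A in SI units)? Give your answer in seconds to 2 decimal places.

A = Σ Sᵢαᵢ = 42×0.11 + 78×0.04 + 42×0.05 = 9.840 sabins.
Volume V = 6 × 7 × 3 = 126 m³.
RT60 = 0.161 · V / A = 0.161 × 126 / 9.840 = 2.06 s.

2.06 s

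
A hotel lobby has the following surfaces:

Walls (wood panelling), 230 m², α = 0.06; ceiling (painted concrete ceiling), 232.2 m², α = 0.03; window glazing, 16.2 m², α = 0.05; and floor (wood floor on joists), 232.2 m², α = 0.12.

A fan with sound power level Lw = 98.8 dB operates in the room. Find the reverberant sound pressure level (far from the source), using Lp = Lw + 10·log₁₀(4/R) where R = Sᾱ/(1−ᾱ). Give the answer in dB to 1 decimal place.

A = 49.440 sabins; S = 710.6 m².
ᾱ = 0.0696, so room constant R = A/(1−ᾱ) = 53.138 m².
Lp = Lw + 10 log₁₀(4/R) = 98.8 -11.23 = 87.6 dB.

87.6 dB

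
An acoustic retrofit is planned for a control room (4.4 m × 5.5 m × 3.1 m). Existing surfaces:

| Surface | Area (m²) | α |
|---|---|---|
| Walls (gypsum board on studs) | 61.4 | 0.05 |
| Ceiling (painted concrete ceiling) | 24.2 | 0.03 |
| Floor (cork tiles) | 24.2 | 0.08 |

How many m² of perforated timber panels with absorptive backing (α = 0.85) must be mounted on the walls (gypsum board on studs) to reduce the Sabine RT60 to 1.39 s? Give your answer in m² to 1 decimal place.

A₁ = Σ Sᵢαᵢ = 61.4×0.05 + 24.2×0.03 + 24.2×0.08 = 5.732 sabins.
V = 75.02 m³. Target absorption A₂ = 0.161 × 75.02 / 1.39 = 8.689 sabins.
Absorption to add: 8.689 − 5.732 = 2.957 sabins.
Net gain per m²: Δα = 0.85 − 0.05 = 0.80.
Panel area = 2.957 / 0.80 = 3.7 m².

3.7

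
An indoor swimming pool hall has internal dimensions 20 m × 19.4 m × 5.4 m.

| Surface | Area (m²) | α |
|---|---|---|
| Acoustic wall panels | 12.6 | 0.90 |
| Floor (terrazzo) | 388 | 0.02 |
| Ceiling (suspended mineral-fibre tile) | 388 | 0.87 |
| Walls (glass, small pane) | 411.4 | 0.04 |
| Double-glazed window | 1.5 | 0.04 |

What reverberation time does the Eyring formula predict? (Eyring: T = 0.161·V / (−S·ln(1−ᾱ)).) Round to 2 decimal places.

0.75 sec

S = Σ Sᵢ = 1201.5 m².
Σ(Sᵢαᵢ) = 12.6·0.90 + 388·0.02 + 388·0.87 + 411.4·0.04 + 1.5·0.04 = 373.176.
Mean coefficient ᾱ = A/S = 0.3106.
−S·ln(1−ᾱ) = −1201.5 × ln(1 − 0.3106) = 446.878.
V = 20 × 19.4 × 5.4 = 2095.2 m³.
T = 0.161·V/[−S·ln(1−ᾱ)] = 0.161·2095.2/446.878 = 0.75 s.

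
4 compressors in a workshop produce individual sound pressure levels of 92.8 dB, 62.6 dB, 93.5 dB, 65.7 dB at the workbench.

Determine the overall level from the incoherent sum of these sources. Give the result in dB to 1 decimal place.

96.2 dB

Converting to relative power and adding: 10^(92.8/10) + 10^(62.6/10) + 10^(93.5/10) + 10^(65.7/10) = 4.15e+09.
Combined level = 10 log₁₀(4.15e+09) = 96.2 dB.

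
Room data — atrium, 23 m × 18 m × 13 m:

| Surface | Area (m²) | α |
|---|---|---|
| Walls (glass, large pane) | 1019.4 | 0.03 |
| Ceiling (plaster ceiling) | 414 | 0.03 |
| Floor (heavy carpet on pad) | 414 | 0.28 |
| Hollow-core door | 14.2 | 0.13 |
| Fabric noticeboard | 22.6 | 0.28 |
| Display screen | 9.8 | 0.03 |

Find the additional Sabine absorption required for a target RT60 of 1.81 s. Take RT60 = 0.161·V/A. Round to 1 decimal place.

Summing Sᵢαᵢ: 30.582 + 12.420 + 115.920 + 1.846 + 6.328 + 0.294 → A₁ = 167.390 sabins.
For T = 1.81 s, need A₂ = 0.161·V/T = 0.161·5382/1.81 = 478.730 sabins.
Shortfall: 478.730 − 167.390 = 311.3 sabins.

311.3 sabins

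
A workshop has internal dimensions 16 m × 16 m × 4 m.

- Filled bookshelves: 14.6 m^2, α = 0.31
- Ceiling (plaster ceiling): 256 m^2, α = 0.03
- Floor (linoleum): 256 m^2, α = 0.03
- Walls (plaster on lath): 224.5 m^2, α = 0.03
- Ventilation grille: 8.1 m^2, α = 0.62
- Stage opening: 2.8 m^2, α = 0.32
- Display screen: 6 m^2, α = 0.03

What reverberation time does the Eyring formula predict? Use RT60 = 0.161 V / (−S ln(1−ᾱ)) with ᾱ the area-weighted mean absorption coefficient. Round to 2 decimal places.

S = Σ Sᵢ = 768.0 m^2.
Absorption A = 14.6·0.31 + 256·0.03 + 256·0.03 + 224.5·0.03 + 8.1·0.62 + 2.8·0.32 + 6·0.03 = 32.719 sabins.
ᾱ = 32.719 / 768.0 = 0.0426.
Eyring denominator: −S ln(1−ᾱ) = 33.434.
V = 16 × 16 × 4 = 1024 m³.
T = 0.161·V/[−S·ln(1−ᾱ)] = 0.161·1024/33.434 = 4.93 s.

4.93 seconds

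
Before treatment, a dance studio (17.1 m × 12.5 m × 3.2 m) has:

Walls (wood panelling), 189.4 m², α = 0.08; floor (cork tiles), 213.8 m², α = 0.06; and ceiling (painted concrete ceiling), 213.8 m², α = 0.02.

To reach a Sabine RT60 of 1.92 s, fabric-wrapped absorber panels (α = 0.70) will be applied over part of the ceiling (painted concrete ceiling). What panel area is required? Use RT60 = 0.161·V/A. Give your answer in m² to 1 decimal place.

Equivalent absorption area: A₁ = 189.4·0.08 + 213.8·0.06 + 213.8·0.02 = 32.256 m².
V = 684 m³. Target absorption A₂ = 0.161 × 684 / 1.92 = 57.356 sabins.
Absorption to add: 57.356 − 32.256 = 25.100 sabins.
Each m² of panel replacing the ceiling (painted concrete ceiling) adds (0.70 − 0.02) = 0.68 sabins.
Panel area = 25.100 / 0.68 = 36.9 m².

36.9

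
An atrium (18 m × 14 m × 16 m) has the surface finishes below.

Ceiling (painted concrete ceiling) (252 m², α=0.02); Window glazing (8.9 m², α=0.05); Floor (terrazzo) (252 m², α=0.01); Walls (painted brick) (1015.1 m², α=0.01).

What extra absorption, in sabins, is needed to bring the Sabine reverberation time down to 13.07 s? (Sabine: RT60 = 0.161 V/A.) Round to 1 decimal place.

Equivalent absorption area: A₁ = 252*0.02 + 8.9*0.05 + 252*0.01 + 1015.1*0.01 = 18.156 m².
V = 4032 m³. Required absorption A₂ = 0.161 × 4032 / 13.07 = 49.667 sabins.
ΔA = A₂ − A₁ = 49.667 − 18.156 = 31.5 sabins.

31.5 sabins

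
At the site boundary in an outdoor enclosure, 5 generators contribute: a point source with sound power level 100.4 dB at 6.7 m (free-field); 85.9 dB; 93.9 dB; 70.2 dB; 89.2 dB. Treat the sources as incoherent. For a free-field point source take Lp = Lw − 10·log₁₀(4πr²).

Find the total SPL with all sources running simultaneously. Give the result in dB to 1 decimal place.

Source at 6.7 m: Lp = 100.4 − 10·log₁₀(4π·6.7²) = 100.4 − 10·log₁₀(564.104) = 72.9 dB.
Σ 10^(Lᵢ/10) = 3.705e+09.
Back to dB: 10·log₁₀ Σ = 95.7 dB.

95.7 dB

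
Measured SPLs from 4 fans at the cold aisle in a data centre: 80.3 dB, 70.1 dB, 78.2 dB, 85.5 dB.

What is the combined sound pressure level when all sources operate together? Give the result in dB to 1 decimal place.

Sum in the linear (power) domain: Σ 10^(Lᵢ/10) = 10^(80.3/10) + 10^(70.1/10) + 10^(78.2/10) + 10^(85.5/10) = 5.383e+08.
Back to dB: 10·log₁₀ Σ = 87.3 dB.

87.3 dB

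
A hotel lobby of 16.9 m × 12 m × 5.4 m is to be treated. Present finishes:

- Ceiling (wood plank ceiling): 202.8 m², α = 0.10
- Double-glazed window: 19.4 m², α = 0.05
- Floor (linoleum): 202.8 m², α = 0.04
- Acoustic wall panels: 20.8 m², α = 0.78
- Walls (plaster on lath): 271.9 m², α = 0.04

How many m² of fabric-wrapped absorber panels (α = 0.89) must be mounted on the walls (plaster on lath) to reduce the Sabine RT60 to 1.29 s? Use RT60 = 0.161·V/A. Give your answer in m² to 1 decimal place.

Summing Sᵢαᵢ: 20.280 + 0.970 + 8.112 + 16.224 + 10.876 → A₁ = 56.462 sabins.
V = 1095.12 m³. Target absorption A₂ = 0.161 × 1095.12 / 1.29 = 136.678 sabins.
Absorption to add: 136.678 − 56.462 = 80.216 sabins.
Net gain per m²: Δα = 0.89 − 0.04 = 0.85.
Area = ΔA/Δα = 80.216/0.85 = 94.4 m².

94.4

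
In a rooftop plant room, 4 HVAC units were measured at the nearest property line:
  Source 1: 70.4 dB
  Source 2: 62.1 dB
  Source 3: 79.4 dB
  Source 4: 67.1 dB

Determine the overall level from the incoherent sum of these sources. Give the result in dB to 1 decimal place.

Converting to relative power and adding: 10^(70.4/10) + 10^(62.1/10) + 10^(79.4/10) + 10^(67.1/10) = 1.048e+08.
L_total = 10·log₁₀(1.048e+08) = 80.2 dB.

80.2 dB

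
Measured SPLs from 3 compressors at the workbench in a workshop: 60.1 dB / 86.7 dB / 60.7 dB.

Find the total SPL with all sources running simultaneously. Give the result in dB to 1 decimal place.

86.7 dB

Σ 10^(Lᵢ/10) = 4.699e+08.
L_total = 10·log₁₀(4.699e+08) = 86.7 dB.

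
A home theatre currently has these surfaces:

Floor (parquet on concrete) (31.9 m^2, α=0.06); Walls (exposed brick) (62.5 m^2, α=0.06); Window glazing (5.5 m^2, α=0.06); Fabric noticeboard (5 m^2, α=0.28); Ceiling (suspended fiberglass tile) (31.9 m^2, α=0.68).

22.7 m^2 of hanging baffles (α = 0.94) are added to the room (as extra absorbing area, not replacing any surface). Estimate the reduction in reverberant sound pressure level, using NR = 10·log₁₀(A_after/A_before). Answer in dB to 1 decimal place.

Summing Sᵢαᵢ: 1.914 + 3.750 + 0.330 + 1.400 + 21.692 → A_before = 29.086 sabins.
Added absorption = 22.7 × 0.94 = 21.338 sabins.
A_after = 29.086 + 21.338 = 50.424 sabins.
NR = 10·log₁₀(50.424/29.086) = 2.4 dB.

2.4 dB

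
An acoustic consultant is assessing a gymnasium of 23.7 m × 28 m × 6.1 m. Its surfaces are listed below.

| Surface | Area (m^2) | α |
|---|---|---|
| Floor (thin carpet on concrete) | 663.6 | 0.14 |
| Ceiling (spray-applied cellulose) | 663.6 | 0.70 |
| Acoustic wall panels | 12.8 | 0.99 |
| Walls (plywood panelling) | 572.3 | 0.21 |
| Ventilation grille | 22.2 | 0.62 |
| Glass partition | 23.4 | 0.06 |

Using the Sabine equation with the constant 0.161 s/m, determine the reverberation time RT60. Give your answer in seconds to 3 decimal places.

Summing Sᵢαᵢ: 92.904 + 464.520 + 12.672 + 120.183 + 13.764 + 1.404 → A = 705.447 sabins.
Volume V = 23.7 × 28 × 6.1 = 4047.96 m³.
RT60 = 0.161 · V / A = 0.161 × 4047.96 / 705.447 = 0.924 s.

0.924 s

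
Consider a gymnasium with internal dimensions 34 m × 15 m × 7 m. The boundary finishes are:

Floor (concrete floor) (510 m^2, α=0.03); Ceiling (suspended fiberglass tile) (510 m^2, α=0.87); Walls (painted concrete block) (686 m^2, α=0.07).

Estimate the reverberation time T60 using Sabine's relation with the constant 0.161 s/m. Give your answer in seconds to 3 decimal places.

Total absorption A = 510*0.03 + 510*0.87 + 686*0.07
  = 15.300 + 443.700 + 48.020 = 507.020 m^2 sabins.
Volume V = 34 × 15 × 7 = 3570 m³.
RT60 = 0.161 · V / A = 0.161 × 3570 / 507.020 = 1.134 s.

1.134 s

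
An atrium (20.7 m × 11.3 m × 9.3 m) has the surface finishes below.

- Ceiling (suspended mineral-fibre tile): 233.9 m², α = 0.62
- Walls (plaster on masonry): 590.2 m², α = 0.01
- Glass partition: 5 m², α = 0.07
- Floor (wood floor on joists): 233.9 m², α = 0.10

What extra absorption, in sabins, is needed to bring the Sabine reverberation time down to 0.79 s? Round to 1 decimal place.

268.7 sabins

A₁ = Σ Sᵢαᵢ = 233.9·0.62 + 590.2·0.01 + 5·0.07 + 233.9·0.10 = 174.660 sabins.
V = 2175.363 m³. Required absorption A₂ = 0.161 × 2175.363 / 0.79 = 443.333 sabins.
Shortfall: 443.333 − 174.660 = 268.7 sabins.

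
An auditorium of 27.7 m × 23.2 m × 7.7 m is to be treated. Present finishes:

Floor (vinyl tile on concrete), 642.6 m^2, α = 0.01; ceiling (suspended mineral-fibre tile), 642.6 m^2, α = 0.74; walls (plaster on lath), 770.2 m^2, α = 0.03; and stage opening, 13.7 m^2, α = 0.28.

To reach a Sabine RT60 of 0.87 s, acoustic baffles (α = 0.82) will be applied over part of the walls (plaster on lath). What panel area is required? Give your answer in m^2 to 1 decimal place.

Equivalent absorption area: A₁ = 642.6×0.01 + 642.6×0.74 + 770.2×0.03 + 13.7×0.28 = 508.892 m^2.
V = 4948.328 m³. Target absorption A₂ = 0.161 × 4948.328 / 0.87 = 915.725 sabins.
Absorption to add: 915.725 − 508.892 = 406.833 sabins.
Net gain per m^2: Δα = 0.82 − 0.03 = 0.79.
Area = ΔA/Δα = 406.833/0.79 = 515.0 m^2.

515.0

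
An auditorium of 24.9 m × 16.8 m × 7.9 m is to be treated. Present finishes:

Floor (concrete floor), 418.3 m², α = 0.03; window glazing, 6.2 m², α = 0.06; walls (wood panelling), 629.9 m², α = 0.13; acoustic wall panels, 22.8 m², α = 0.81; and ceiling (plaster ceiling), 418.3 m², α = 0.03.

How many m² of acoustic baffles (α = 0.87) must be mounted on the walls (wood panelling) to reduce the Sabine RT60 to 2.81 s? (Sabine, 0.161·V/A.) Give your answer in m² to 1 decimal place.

Summing Sᵢαᵢ: 12.549 + 0.372 + 81.887 + 18.468 + 12.549 → A₁ = 125.825 sabins.
Required A₂ = 0.161·3304.728/2.81 = 189.346 sabins.
ΔA needed = 189.346 − 125.825 = 63.521 sabins.
Each m² of panel replacing the walls (wood panelling) adds (0.87 − 0.13) = 0.74 sabins.
Area = ΔA/Δα = 63.521/0.74 = 85.8 m².

85.8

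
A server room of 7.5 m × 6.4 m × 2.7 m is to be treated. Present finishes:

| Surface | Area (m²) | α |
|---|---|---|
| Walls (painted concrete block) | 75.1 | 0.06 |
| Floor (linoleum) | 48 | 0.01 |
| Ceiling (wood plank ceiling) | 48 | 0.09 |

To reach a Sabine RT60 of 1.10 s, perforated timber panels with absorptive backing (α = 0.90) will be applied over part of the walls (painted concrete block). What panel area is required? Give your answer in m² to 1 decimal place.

11.5

Equivalent absorption area: A₁ = 75.1*0.06 + 48*0.01 + 48*0.09 = 9.306 m².
V = 129.6 m³. Target absorption A₂ = 0.161 × 129.6 / 1.10 = 18.969 sabins.
Absorption to add: 18.969 − 9.306 = 9.663 sabins.
Net gain per m²: Δα = 0.90 − 0.06 = 0.84.
Area = ΔA/Δα = 9.663/0.84 = 11.5 m².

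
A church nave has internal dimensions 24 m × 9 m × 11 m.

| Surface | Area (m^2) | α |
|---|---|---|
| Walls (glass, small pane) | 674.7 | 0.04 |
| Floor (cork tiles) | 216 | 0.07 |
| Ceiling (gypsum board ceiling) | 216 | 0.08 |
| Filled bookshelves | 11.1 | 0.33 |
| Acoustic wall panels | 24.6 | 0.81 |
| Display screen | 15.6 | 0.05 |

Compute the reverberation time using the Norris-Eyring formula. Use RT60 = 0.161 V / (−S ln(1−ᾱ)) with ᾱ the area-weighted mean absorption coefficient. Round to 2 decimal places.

S = Σ Sᵢ = 1158.0 m^2.
Absorption A = 674.7·0.04 + 216·0.07 + 216·0.08 + 11.1·0.33 + 24.6·0.81 + 15.6·0.05 = 83.757 sabins.
ᾱ = 83.757 / 1158.0 = 0.0723.
Eyring denominator: −S ln(1−ᾱ) = 86.904.
V = 24 × 9 × 11 = 2376 m³.
RT60 = 0.161 × 2376 / 86.904 = 4.40 s.

4.40 s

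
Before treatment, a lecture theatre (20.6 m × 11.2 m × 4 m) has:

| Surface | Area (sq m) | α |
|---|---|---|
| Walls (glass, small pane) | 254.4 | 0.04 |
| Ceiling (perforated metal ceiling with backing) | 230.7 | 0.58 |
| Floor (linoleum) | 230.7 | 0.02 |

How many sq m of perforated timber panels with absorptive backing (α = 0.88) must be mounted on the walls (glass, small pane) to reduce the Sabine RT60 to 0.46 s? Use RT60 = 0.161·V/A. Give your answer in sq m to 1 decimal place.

207.6

Equivalent absorption area: A₁ = 254.4×0.04 + 230.7×0.58 + 230.7×0.02 = 148.596 sq m.
Required A₂ = 0.161·922.88/0.46 = 323.008 sabins.
ΔA needed = 323.008 − 148.596 = 174.412 sabins.
Net gain per sq m: Δα = 0.88 − 0.04 = 0.84.
Panel area = 174.412 / 0.84 = 207.6 sq m.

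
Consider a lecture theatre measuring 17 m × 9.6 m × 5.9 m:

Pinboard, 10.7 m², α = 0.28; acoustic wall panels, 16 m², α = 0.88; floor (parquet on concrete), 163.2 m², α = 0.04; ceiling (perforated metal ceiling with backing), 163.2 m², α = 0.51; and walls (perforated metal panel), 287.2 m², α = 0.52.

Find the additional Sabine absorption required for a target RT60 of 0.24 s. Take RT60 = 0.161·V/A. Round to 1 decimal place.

389.8 sabins

Summing Sᵢαᵢ: 2.996 + 14.080 + 6.528 + 83.232 + 149.344 → A₁ = 256.180 sabins.
Target A₂ = 0.161·962.88/0.24 = 645.932 sabins (V = 962.88 m³).
Shortfall: 645.932 − 256.180 = 389.8 sabins.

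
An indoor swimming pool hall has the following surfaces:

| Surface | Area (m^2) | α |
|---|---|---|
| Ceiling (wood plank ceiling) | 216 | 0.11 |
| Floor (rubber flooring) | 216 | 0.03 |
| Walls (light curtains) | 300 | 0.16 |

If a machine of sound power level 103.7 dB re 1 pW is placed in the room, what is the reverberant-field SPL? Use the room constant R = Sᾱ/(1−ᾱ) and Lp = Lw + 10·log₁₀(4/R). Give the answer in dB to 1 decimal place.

90.3 dB

A = 78.240 sabins; S = 732.0 m^2.
ᾱ = 0.1069, so room constant R = A/(1−ᾱ) = 87.605 m^2.
Lp = Lw + 10 log₁₀(4/R) = 103.7 -13.40 = 90.3 dB.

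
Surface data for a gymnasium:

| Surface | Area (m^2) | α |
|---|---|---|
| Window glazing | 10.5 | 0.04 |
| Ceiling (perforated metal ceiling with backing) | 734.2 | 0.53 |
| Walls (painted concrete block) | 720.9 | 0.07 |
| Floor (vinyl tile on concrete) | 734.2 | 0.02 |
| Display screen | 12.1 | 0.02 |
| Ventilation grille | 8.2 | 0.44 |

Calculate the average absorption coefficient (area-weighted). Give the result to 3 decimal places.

0.207

Total surface area S = 2220.1 m^2.
Weighted sum Σ Sα = 458.543.
ᾱ = A/S = 0.207.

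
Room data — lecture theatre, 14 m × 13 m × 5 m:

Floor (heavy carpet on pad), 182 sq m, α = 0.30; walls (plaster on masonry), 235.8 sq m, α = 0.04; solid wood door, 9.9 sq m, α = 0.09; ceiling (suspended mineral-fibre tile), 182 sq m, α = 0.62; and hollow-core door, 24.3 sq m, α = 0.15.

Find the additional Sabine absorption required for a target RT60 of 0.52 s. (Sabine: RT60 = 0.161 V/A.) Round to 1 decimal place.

100.3 sabins

Total absorption A₁ = 182·0.30 + 235.8·0.04 + 9.9·0.09 + 182·0.62 + 24.3·0.15
  = 54.600 + 9.432 + 0.891 + 112.840 + 3.645 = 181.408 sq m sabins.
Target A₂ = 0.161·910/0.52 = 281.750 sabins (V = 910 m³).
Shortfall: 281.750 − 181.408 = 100.3 sabins.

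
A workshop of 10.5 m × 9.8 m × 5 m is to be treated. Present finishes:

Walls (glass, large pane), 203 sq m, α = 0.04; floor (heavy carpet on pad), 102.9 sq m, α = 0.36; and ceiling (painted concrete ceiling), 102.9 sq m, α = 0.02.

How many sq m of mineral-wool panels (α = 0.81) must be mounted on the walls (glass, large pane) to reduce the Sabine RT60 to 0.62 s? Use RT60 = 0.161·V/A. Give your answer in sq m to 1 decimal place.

112.2

A₁ = Σ Sᵢαᵢ = 203·0.04 + 102.9·0.36 + 102.9·0.02 = 47.222 sabins.
V = 514.5 m³. Target absorption A₂ = 0.161 × 514.5 / 0.62 = 133.604 sabins.
Absorption to add: 133.604 − 47.222 = 86.382 sabins.
Net gain per sq m: Δα = 0.81 − 0.04 = 0.77.
Area = ΔA/Δα = 86.382/0.77 = 112.2 sq m.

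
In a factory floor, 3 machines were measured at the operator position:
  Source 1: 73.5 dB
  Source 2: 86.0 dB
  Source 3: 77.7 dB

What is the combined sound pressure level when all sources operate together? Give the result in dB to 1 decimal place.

86.8 dB

Converting to relative power and adding: 10^(73.5/10) + 10^(86.0/10) + 10^(77.7/10) = 4.794e+08.
Combined level = 10 log₁₀(4.794e+08) = 86.8 dB.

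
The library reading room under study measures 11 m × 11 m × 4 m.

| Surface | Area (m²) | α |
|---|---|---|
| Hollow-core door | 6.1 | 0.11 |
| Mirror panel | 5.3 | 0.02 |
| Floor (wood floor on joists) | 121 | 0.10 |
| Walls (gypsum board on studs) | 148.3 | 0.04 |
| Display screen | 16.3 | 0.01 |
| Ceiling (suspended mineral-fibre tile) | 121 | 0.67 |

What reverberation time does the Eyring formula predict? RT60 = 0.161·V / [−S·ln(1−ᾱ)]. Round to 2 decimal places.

0.68 seconds

Total surface area S = 6.1 + 5.3 + 121 + 148.3 + 16.3 + 121 = 418.0 m².
Absorption A = 6.1×0.11 + 5.3×0.02 + 121×0.10 + 148.3×0.04 + 16.3×0.01 + 121×0.67 = 100.042 sabins.
Mean coefficient ᾱ = A/S = 0.2393.
−S·ln(1−ᾱ) = −418.0 × ln(1 − 0.2393) = 114.330.
V = 11 × 11 × 4 = 484 m³.
RT60 = 0.161 × 484 / 114.330 = 0.68 s.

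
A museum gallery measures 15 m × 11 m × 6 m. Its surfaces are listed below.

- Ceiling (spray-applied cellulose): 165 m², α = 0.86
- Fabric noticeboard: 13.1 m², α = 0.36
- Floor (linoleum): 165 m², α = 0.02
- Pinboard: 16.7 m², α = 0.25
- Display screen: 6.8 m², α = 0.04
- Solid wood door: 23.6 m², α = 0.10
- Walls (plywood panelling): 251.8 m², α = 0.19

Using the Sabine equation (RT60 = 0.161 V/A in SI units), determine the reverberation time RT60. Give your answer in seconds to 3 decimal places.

A = Σ Sᵢαᵢ = 165×0.86 + 13.1×0.36 + 165×0.02 + 16.7×0.25 + 6.8×0.04 + 23.6×0.10 + 251.8×0.19 = 204.565 sabins.
Volume V = 15 × 11 × 6 = 990 m³.
Sabine: RT60 = 0.161 × 990 / 204.565 = 0.779 s.

0.779 s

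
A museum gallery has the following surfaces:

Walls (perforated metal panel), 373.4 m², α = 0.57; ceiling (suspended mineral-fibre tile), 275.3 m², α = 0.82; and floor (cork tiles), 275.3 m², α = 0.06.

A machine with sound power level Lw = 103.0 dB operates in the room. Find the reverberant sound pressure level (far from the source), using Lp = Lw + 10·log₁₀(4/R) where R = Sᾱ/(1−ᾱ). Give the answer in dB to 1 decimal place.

A = 455.102 sabins; S = 924.0 m².
ᾱ = 0.4925, so room constant R = A/(1−ᾱ) = 896.753 m².
Lp = 103.0 + 10·log₁₀(4/896.753) = 103.0 + (-23.51) = 79.5 dB.

79.5 dB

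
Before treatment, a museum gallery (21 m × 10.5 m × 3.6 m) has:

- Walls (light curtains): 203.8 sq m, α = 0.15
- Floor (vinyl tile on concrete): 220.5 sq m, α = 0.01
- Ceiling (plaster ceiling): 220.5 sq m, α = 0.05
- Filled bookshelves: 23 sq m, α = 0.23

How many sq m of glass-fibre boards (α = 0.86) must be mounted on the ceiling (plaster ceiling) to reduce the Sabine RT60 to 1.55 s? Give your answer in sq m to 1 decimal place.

41.2

Equivalent absorption area: A₁ = 203.8×0.15 + 220.5×0.01 + 220.5×0.05 + 23×0.23 = 49.090 sq m.
Required A₂ = 0.161·793.8/1.55 = 82.453 sabins.
Absorption to add: 82.453 − 49.090 = 33.363 sabins.
Each sq m of panel replacing the ceiling (plaster ceiling) adds (0.86 − 0.05) = 0.81 sabins.
Panel area = 33.363 / 0.81 = 41.2 sq m.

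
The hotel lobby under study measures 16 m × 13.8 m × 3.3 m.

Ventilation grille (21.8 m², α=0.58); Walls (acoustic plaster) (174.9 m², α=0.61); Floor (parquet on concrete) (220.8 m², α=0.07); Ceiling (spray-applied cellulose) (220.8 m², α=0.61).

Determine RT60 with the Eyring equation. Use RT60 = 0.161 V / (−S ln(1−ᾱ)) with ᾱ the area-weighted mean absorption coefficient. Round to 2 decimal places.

S = Σ Sᵢ = 638.3 m².
Absorption A = 21.8·0.58 + 174.9·0.61 + 220.8·0.07 + 220.8·0.61 = 269.477 sabins.
Mean coefficient ᾱ = A/S = 0.4222.
−S·ln(1−ᾱ) = −638.3 × ln(1 − 0.4222) = 350.125.
V = 16 × 13.8 × 3.3 = 728.64 m³.
T = 0.161·V/[−S·ln(1−ᾱ)] = 0.161·728.64/350.125 = 0.34 s.

0.34 sec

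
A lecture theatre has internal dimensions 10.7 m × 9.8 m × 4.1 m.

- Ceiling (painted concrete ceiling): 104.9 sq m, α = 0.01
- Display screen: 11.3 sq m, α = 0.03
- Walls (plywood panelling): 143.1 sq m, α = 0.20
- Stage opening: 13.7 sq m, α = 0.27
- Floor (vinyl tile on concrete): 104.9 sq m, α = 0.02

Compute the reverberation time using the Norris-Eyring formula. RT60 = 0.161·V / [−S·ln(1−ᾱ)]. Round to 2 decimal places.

1.84 seconds

S = Σ Sᵢ = 377.9 sq m.
Absorption A = 104.9×0.01 + 11.3×0.03 + 143.1×0.20 + 13.7×0.27 + 104.9×0.02 = 35.805 sabins.
Mean coefficient ᾱ = A/S = 0.0947.
−S·ln(1−ᾱ) = −377.9 × ln(1 − 0.0947) = 37.597.
V = 10.7 × 9.8 × 4.1 = 429.926 m³.
T = 0.161·V/[−S·ln(1−ᾱ)] = 0.161·429.926/37.597 = 1.84 s.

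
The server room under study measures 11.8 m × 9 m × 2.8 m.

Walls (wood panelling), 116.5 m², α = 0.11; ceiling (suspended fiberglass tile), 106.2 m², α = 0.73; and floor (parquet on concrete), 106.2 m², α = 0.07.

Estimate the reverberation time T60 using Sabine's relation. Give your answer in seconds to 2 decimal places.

Summing Sᵢαᵢ: 12.815 + 77.526 + 7.434 → A = 97.775 sabins.
Room volume: 297.36 m³.
T = 0.161 V/A = 0.161·297.36/97.775 = 0.49 s.

0.49 s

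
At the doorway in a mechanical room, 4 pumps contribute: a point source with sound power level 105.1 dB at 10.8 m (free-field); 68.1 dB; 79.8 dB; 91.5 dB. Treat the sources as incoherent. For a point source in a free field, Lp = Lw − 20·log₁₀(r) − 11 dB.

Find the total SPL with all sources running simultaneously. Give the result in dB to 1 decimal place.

Source at 10.8 m: Lp = 105.1 − 20·log₁₀(10.8) − 11 = 73.4 dB.
Converting to relative power and adding: 10^(73.4/10) + 10^(68.1/10) + 10^(79.8/10) + 10^(91.5/10) = 1.536e+09.
Combined level = 10 log₁₀(1.536e+09) = 91.9 dB.

91.9 dB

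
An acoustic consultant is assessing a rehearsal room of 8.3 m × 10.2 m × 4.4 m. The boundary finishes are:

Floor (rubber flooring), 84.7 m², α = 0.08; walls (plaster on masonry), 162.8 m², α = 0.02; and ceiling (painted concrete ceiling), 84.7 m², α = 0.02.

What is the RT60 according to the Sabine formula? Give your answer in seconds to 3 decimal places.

5.115 seconds

A = Σ Sᵢαᵢ = 84.7×0.08 + 162.8×0.02 + 84.7×0.02 = 11.726 sabins.
V = 8.3·10.2·4.4 = 372.504 m³.
RT60 = 0.161 · V / A = 0.161 × 372.504 / 11.726 = 5.115 s.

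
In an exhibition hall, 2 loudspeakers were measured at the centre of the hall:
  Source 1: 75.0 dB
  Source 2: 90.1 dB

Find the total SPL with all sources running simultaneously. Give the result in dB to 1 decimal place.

90.2 dB

Converting to relative power and adding: 10^(75.0/10) + 10^(90.1/10) = 1.055e+09.
Back to dB: 10·log₁₀ Σ = 90.2 dB.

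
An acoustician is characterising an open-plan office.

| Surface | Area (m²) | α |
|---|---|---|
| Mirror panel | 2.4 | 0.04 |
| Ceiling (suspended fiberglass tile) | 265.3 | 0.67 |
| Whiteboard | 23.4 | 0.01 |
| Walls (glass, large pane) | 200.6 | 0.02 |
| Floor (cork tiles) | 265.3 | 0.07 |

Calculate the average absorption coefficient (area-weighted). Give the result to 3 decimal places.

0.265

Total surface area S = 757.0 m².
Σ(Sᵢαᵢ) = 2.4*0.04 + 265.3*0.67 + 23.4*0.01 + 200.6*0.02 + 265.3*0.07 = 200.664.
ᾱ = A/S = 0.265.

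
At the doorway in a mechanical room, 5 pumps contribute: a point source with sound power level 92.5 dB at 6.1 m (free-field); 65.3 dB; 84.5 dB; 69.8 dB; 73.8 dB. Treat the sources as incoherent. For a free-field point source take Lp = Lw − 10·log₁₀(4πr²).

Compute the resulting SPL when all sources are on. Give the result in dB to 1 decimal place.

Source at 6.1 m: Lp = 92.5 − 10·log₁₀(4π·6.1²) = 92.5 − 10·log₁₀(467.595) = 65.8 dB.
Σ 10^(Lᵢ/10) = 3.226e+08.
Combined level = 10 log₁₀(3.226e+08) = 85.1 dB.

85.1 dB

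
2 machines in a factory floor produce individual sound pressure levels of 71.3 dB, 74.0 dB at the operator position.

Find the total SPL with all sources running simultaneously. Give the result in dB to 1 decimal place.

75.9 dB

Sum in the linear (power) domain: Σ 10^(Lᵢ/10) = 10^(71.3/10) + 10^(74.0/10) = 3.861e+07.
L_total = 10·log₁₀(3.861e+07) = 75.9 dB.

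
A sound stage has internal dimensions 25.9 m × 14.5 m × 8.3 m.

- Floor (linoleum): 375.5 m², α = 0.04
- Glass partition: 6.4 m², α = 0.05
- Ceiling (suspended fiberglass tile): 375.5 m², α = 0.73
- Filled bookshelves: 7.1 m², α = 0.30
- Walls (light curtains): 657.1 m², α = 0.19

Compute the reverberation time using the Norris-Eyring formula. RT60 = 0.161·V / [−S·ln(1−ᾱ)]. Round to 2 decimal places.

S = Σ Sᵢ = 1421.6 m².
Σ(Sᵢαᵢ) = 375.5·0.04 + 6.4·0.05 + 375.5·0.73 + 7.1·0.30 + 657.1·0.19 = 416.434.
Mean coefficient ᾱ = A/S = 0.2929.
Eyring denominator: −S ln(1−ᾱ) = 492.703.
V = 25.9 × 14.5 × 8.3 = 3117.065 m³.
RT60 = 0.161 × 3117.065 / 492.703 = 1.02 s.

1.02 s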